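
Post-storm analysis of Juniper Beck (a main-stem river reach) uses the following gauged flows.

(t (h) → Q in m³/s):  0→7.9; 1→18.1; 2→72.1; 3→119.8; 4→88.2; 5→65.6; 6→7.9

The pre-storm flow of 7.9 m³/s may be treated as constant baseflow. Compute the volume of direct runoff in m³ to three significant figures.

V ≈ 1.17 × 10^6 m³

Direct-runoff ordinates (Q − Q_b): 0.0, 10.2, 64.2, 111.9, 80.3, 57.7, 0.0 m³/s.
ΣQ_DR = 324.3 m³/s.
With Δt = 1 h = 3600 s, V = ΣQ_DR · Δt = 324.3 × 3600 = 1.17 × 10^6 m³.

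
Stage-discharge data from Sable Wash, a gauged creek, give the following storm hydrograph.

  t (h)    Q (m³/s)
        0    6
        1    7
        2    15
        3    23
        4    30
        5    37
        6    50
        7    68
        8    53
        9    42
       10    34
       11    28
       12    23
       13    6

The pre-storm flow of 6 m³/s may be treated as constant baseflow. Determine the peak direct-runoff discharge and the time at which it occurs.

Q_p = 62.0 m³/s at t = 7 h

Subtracting baseflow gives direct-runoff ordinates: 0.0, 1.0, 9.0, 17.0, 24.0, 31.0, 44.0, 62.0, 47.0, 36.0, 28.0, 22.0, 17.0, 0.0 m³/s.
The maximum is 62.0 m³/s, occurring at the reading for t = 7 h.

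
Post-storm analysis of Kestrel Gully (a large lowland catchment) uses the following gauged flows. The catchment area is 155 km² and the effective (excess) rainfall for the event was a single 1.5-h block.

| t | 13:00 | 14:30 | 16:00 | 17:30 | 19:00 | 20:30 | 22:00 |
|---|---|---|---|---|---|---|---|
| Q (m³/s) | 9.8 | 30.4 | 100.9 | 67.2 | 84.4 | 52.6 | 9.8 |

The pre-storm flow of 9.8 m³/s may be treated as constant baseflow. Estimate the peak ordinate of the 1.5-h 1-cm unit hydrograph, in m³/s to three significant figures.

U_p ≈ 91.3 m³/s

Direct runoff: 0.0, 20.6, 91.1, 57.4, 74.6, 42.8, 0.0 m³/s; ΣQ_DR = 286.5 m³/s, peak = 91.1 m³/s.
Runoff depth d = ΣQ_DR·Δt / A = 286.5 × 5400 / (155 km²) = 9.981 mm.
The 1-cm UH is the DRH scaled by (10 mm)/d, so U_p = 91.1 × 10/9.981 = 91.3 m³/s.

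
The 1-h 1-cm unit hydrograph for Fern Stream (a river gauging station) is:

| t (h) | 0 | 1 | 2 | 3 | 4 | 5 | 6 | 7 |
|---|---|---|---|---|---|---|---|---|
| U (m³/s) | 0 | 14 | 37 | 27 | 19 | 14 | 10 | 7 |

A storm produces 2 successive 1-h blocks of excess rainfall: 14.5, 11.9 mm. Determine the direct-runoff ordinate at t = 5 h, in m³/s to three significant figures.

Q ≈ 42.9 m³/s

By discrete convolution, Q_j = Σ (P_i / 10 mm) · U_{j−i}.
At t = 5 h (j=5): Q = (14.5/10)·14 + (11.9/10)·19 = 42.9 m³/s.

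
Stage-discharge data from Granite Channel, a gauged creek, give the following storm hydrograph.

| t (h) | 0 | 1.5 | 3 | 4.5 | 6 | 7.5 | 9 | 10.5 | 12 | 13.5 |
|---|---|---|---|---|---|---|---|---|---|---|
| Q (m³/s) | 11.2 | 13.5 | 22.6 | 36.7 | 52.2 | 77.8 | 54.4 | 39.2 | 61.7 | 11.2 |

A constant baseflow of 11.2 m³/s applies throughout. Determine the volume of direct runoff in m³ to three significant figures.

V ≈ 1.45 × 10^6 m³

Direct-runoff ordinates (Q − Q_b): 0.0, 2.3, 11.4, 25.5, 41.0, 66.6, 43.2, 28.0, 50.5, 0.0 m³/s.
ΣQ_DR = 268.5 m³/s.
With Δt = 1.5 h = 5400 s, V = ΣQ_DR · Δt = 268.5 × 5400 = 1.45 × 10^6 m³.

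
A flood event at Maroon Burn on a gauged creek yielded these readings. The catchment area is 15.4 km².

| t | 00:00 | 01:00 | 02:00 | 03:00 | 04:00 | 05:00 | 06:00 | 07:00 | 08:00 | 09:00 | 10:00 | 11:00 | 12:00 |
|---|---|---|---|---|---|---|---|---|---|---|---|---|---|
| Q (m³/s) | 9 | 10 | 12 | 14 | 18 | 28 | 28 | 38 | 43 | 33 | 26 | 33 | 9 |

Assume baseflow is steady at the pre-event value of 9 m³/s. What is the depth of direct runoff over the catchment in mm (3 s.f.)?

Direct runoff: 0.0, 1.0, 3.0, 5.0, 9.0, 19.0, 19.0, 29.0, 34.0, 24.0, 17.0, 24.0, 0.0 m³/s; ΣQ_DR = 184.0 m³/s.
V = ΣQ_DR · Δt = 184.0 × 3600 s = 6.624 × 10^5 m³.
Over A = 15.4 km², depth = V / A = 43.0 mm.

d ≈ 43.0 mm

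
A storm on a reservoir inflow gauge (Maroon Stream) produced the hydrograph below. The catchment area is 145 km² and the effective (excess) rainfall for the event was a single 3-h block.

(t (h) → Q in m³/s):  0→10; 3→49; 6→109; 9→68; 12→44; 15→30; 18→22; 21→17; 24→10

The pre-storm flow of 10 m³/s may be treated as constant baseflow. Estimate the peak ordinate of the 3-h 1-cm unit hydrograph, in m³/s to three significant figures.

Direct runoff: 0.0, 39.0, 99.0, 58.0, 34.0, 20.0, 12.0, 7.0, 0.0 m³/s; ΣQ_DR = 269.0 m³/s, peak = 99.0 m³/s.
Runoff depth d = ΣQ_DR·Δt / A = 269.0 × 10800 / (145 km²) = 20.04 mm.
The 1-cm UH is the DRH scaled by (10 mm)/d, so U_p = 99.0 × 10/20.04 = 49.4 m³/s.

U_p ≈ 49.4 m³/s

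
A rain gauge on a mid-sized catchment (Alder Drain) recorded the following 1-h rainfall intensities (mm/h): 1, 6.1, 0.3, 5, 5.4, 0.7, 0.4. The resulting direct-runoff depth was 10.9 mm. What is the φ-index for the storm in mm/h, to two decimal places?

Only the 3 blocks with intensity above φ contribute runoff: 6.1, 5, 5.4 mm/h.
Σ(I−φ)·Δt = d  ⇒  (6.1+5+5.4 − 3φ)·1 = 10.9
φ = (16.50 − 10.9/1) / 3 = 1.87 mm/h.

φ ≈ 1.87 mm/h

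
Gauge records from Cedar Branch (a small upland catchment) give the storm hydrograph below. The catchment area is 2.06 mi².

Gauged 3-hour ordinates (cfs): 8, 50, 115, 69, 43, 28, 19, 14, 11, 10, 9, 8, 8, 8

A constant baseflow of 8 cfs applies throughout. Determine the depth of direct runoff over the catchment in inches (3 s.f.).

Direct runoff: 0.0, 42.0, 107.0, 61.0, 35.0, 20.0, 11.0, 6.0, 3.0, 2.0, 1.0, 0.0, 0.0, 0.0 cfs; ΣQ_DR = 288.0 cfs.
V = ΣQ_DR · Δt = 288.0 × 10800 s = 3.110 × 10^6 ft³.
Over A = 2.06 mi², depth = V / A = 0.650 in.

d ≈ 0.650 in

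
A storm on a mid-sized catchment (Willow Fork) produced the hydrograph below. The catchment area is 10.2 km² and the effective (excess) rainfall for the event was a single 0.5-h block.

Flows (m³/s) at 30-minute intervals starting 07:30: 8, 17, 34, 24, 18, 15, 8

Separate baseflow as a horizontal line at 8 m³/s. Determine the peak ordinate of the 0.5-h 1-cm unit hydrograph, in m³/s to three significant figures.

Direct runoff: 0.0, 9.0, 26.0, 16.0, 10.0, 7.0, 0.0 m³/s; ΣQ_DR = 68.00 m³/s, peak = 26.0 m³/s.
Runoff depth d = ΣQ_DR·Δt / A = 68.00 × 1800 / (10.2 km²) = 12.00 mm.
The 1-cm UH is the DRH scaled by (10 mm)/d, so U_p = 26.0 × 10/12.00 = 21.7 m³/s.

U_p ≈ 21.7 m³/s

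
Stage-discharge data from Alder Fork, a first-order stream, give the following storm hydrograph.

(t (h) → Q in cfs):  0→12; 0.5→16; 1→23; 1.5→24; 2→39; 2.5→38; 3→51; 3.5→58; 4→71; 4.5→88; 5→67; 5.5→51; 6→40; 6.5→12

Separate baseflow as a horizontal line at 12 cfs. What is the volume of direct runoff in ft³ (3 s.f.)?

Direct-runoff ordinates (Q − Q_b): 0.0, 4.0, 11.0, 12.0, 27.0, 26.0, 39.0, 46.0, 59.0, 76.0, 55.0, 39.0, 28.0, 0.0 cfs.
ΣQ_DR = 422.0 cfs.
With Δt = 0.5 h = 1800 s, V = ΣQ_DR · Δt = 422.0 × 1800 = 7.60 × 10^5 ft³.

V ≈ 7.60 × 10^5 ft³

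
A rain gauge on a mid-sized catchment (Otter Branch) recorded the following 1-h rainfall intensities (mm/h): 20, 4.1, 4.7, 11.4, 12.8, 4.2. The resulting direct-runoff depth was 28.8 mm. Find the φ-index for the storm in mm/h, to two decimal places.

φ ≈ 5.13 mm/h

Only the 3 blocks with intensity above φ contribute runoff: 20, 11.4, 12.8 mm/h.
Σ(I−φ)·Δt = d  ⇒  (20+11.4+12.8 − 3φ)·1 = 28.8
φ = (44.20 − 28.8/1) / 3 = 5.13 mm/h.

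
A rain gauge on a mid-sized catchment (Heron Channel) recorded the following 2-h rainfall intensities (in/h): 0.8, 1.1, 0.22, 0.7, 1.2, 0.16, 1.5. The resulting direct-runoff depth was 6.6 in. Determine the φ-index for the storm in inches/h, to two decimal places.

Only the 5 blocks with intensity above φ contribute runoff: 0.8, 1.1, 0.7, 1.2, 1.5 in/h.
Σ(I−φ)·Δt = d  ⇒  (0.8+1.1+0.7+1.2+1.5 − 5φ)·2 = 6.6
φ = (5.300 − 6.6/2) / 5 = 0.40 in/h.

φ ≈ 0.40 in/h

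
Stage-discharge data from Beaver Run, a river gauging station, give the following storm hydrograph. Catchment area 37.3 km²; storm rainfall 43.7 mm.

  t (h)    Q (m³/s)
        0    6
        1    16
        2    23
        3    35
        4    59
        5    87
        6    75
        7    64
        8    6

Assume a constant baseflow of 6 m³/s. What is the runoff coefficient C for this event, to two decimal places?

C ≈ 0.70

ΣQ_DR = 317.0 m³/s; V = ΣQ_DR·Δt = 1.141 × 10^6 m³.
Runoff depth d = V / A = 30.60 mm.
C = d / P = 30.60 / 43.7 = 0.70.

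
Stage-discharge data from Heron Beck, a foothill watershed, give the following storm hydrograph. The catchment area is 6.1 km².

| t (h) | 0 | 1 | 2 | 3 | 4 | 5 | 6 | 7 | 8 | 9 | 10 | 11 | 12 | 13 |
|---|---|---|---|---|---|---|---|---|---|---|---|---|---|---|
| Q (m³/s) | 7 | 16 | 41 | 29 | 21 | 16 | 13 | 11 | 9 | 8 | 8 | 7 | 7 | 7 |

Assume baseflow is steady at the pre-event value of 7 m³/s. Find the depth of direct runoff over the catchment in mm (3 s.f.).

d ≈ 60.2 mm

Direct runoff: 0.0, 9.0, 34.0, 22.0, 14.0, 9.0, 6.0, 4.0, 2.0, 1.0, 1.0, 0.0, 0.0, 0.0 m³/s; ΣQ_DR = 102.0 m³/s.
V = ΣQ_DR · Δt = 102.0 × 3600 s = 3.672 × 10^5 m³.
Over A = 6.1 km², depth = V / A = 60.2 mm.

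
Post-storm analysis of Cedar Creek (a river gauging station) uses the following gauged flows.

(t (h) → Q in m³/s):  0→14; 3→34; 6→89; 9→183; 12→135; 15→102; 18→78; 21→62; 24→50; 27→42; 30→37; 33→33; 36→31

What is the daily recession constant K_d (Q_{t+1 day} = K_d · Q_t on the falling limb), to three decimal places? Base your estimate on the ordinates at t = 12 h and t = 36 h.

K_d ≈ 0.230

Between t = 12 h and t = 36 h the flow falls from 135 to 31 m³/s over 8×3 h = 24 h.
Per-interval ratio K = (31/135)^(1/8) = 0.8320; K_d = K^(24/3) = 0.230.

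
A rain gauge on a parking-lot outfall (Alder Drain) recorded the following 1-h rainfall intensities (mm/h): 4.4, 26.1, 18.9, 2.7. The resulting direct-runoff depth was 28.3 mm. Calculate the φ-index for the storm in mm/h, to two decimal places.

Only the 2 blocks with intensity above φ contribute runoff: 26.1, 18.9 mm/h.
Σ(I−φ)·Δt = d  ⇒  (26.1+18.9 − 2φ)·1 = 28.3
φ = (45.00 − 28.3/1) / 2 = 8.35 mm/h.

φ ≈ 8.35 mm/h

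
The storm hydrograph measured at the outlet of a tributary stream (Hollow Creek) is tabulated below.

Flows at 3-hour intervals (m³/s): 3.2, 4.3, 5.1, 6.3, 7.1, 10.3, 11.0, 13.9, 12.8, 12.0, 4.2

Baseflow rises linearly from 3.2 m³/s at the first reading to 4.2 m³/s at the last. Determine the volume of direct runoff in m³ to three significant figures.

Direct-runoff ordinates (Q − Q_b): 0.00, 1.00, 1.70, 2.80, 3.50, 6.60, 7.20, 10.00, 8.80, 7.90, 0.00 m³/s.
ΣQ_DR = 49.50 m³/s.
With Δt = 3 h = 10800 s, V = ΣQ_DR · Δt = 49.50 × 10800 = 5.35 × 10^5 m³.

V ≈ 5.35 × 10^5 m³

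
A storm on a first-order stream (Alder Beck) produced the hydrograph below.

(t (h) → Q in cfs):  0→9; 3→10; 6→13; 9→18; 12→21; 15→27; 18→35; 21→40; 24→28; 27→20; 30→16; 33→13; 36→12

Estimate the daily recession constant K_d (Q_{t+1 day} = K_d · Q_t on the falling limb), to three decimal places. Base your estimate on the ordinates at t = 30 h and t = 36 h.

K_d ≈ 0.316

Between t = 30 h and t = 36 h the flow falls from 16 to 12 cfs over 2×3 h = 6 h.
Per-interval ratio K = (12/16)^(1/2) = 0.8660; K_d = K^(24/3) = 0.316.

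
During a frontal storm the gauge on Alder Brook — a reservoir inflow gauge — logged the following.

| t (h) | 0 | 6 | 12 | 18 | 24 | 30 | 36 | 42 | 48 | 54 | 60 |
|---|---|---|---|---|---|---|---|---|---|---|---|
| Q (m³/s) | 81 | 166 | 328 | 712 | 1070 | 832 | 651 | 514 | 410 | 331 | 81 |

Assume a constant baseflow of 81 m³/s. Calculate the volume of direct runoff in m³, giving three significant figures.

V ≈ 9.26 × 10^7 m³

Direct-runoff ordinates (Q − Q_b): 0.0, 85.0, 247.0, 631.0, 989.0, 751.0, 570.0, 433.0, 329.0, 250.0, 0.0 m³/s.
ΣQ_DR = 4285 m³/s.
With Δt = 6 h = 21600 s, V = ΣQ_DR · Δt = 4285 × 21600 = 9.26 × 10^7 m³.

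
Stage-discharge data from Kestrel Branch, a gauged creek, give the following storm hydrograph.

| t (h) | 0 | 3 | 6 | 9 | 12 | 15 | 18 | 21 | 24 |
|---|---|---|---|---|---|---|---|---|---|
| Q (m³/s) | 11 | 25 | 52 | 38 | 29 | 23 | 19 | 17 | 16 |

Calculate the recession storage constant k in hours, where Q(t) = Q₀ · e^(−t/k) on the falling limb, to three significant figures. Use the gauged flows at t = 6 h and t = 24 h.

k ≈ 15.3 h

On the falling limb, Q drops from 52 to 16 m³/s between t = 6 h and t = 24 h (Δt = 18 h).
k = −Δt / ln(Q₂/Q₁) = −18 / ln(16/52) = 15.3 h.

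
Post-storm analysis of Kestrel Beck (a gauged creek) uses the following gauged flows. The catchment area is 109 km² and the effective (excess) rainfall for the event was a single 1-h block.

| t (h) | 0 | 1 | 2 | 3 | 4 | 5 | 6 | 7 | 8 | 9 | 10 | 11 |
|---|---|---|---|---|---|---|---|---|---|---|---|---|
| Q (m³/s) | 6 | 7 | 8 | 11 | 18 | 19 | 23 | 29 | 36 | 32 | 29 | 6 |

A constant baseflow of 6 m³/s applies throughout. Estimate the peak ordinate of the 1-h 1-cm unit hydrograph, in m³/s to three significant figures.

Direct runoff: 0.0, 1.0, 2.0, 5.0, 12.0, 13.0, 17.0, 23.0, 30.0, 26.0, 23.0, 0.0 m³/s; ΣQ_DR = 152.0 m³/s, peak = 30.0 m³/s.
Runoff depth d = ΣQ_DR·Δt / A = 152.0 × 3600 / (109 km²) = 5.020 mm.
The 1-cm UH is the DRH scaled by (10 mm)/d, so U_p = 30.0 × 10/5.020 = 59.8 m³/s.

U_p ≈ 59.8 m³/s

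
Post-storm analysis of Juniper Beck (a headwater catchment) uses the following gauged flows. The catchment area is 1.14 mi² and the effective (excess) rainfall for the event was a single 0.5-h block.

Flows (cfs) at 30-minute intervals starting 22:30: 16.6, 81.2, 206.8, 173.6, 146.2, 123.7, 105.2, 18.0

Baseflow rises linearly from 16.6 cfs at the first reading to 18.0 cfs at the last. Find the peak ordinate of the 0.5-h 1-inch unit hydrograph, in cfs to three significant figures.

Direct runoff: 0.00, 64.40, 189.80, 156.40, 128.80, 106.10, 87.40, 0.00 cfs; ΣQ_DR = 732.9 cfs, peak = 189.80 cfs.
Runoff depth d = ΣQ_DR·Δt / A = 732.9 × 1800 / (1.14 mi²) = 0.4981 in.
The 1-inch UH is the DRH scaled by (1 in)/d, so U_p = 189.80 × 1/0.4981 = 381 cfs.

U_p ≈ 381 cfs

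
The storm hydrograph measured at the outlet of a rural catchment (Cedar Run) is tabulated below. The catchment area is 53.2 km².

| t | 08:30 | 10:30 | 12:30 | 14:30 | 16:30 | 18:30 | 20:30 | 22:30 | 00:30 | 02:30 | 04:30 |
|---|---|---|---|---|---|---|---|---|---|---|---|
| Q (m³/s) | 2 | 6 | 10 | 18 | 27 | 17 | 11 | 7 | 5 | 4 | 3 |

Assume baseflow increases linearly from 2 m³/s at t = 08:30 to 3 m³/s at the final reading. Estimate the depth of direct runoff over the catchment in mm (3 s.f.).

d ≈ 11.2 mm

Direct runoff: 0.00, 3.90, 7.80, 15.70, 24.60, 14.50, 8.40, 4.30, 2.20, 1.10, 0.00 m³/s; ΣQ_DR = 82.50 m³/s.
V = ΣQ_DR · Δt = 82.50 × 7200 s = 5.940 × 10^5 m³.
Over A = 53.2 km², depth = V / A = 11.2 mm.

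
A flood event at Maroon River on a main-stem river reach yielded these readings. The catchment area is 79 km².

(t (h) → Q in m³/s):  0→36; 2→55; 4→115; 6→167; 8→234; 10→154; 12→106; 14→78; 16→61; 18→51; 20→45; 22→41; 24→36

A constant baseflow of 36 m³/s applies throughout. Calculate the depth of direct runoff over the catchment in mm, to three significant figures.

Direct runoff: 0.0, 19.0, 79.0, 131.0, 198.0, 118.0, 70.0, 42.0, 25.0, 15.0, 9.0, 5.0, 0.0 m³/s; ΣQ_DR = 711.0 m³/s.
V = ΣQ_DR · Δt = 711.0 × 7200 s = 5.119 × 10^6 m³.
Over A = 79 km², depth = V / A = 64.8 mm.

d ≈ 64.8 mm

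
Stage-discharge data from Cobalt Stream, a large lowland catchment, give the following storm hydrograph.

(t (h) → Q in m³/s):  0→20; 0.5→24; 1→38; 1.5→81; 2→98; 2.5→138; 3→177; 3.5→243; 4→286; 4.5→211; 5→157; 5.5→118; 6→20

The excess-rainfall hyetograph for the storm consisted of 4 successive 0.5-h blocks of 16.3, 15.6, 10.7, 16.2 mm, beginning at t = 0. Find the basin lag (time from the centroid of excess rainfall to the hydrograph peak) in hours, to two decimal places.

Centroid of excess rainfall: t_c = Σ P_i·t̄_i / ΣP_i = 0.9779 h (block centres at 0.25, 0.75, 1.25, 1.75 h).
Hydrograph peak occurs at t = 4 h, so basin lag t_L = 4 − 0.9779 = 3.02 h.

t_L ≈ 3.02 h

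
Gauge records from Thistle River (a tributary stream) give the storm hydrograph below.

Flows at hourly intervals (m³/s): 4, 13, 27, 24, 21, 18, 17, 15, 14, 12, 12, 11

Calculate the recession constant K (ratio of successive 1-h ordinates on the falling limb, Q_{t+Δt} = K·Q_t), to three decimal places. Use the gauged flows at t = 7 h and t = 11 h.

Using the recession-limb readings at t = 7 h and t = 11 h: Q falls from 15 to 11 m³/s over 4 intervals.
K = (Q₂/Q₁)^(1/4) = (11/15)^(1/4) = 0.925.

K ≈ 0.925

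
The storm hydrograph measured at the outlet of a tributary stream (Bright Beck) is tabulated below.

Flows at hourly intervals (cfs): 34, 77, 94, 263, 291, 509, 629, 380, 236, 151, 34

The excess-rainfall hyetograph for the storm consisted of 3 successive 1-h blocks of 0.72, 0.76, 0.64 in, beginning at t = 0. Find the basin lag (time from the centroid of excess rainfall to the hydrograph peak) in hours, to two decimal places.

Centroid of excess rainfall: t_c = Σ P_i·t̄_i / ΣP_i = 1.4623 h (block centres at 0.5, 1.5, 2.5 h).
Hydrograph peak occurs at t = 6 h, so basin lag t_L = 6 − 1.4623 = 4.54 h.

t_L ≈ 4.54 h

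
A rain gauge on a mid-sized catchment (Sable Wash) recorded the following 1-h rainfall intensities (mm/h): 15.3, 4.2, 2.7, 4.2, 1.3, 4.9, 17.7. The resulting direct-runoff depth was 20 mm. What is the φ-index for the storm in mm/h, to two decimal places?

Only the 2 blocks with intensity above φ contribute runoff: 15.3, 17.7 mm/h.
Σ(I−φ)·Δt = d  ⇒  (15.3+17.7 − 2φ)·1 = 20
φ = (33.00 − 20/1) / 2 = 6.50 mm/h.

φ ≈ 6.50 mm/h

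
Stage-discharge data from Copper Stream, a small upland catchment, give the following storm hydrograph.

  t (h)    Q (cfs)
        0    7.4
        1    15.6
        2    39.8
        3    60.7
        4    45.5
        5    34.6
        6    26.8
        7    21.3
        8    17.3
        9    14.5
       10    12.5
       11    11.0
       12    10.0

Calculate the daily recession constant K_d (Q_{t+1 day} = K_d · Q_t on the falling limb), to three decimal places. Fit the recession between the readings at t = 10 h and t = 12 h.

Between t = 10 h and t = 12 h the flow falls from 12.5 to 10.0 cfs over 2×1 h = 2 h.
Per-interval ratio K = (10.0/12.5)^(1/2) = 0.8944; K_d = K^(24/1) = 0.069.

K_d ≈ 0.069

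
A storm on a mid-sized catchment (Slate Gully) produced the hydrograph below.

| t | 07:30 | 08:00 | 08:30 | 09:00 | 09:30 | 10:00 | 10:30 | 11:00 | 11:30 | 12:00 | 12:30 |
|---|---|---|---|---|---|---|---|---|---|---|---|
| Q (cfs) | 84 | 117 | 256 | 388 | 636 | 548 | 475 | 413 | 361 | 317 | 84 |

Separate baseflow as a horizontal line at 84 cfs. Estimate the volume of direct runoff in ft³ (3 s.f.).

Direct-runoff ordinates (Q − Q_b): 0.0, 33.0, 172.0, 304.0, 552.0, 464.0, 391.0, 329.0, 277.0, 233.0, 0.0 cfs.
ΣQ_DR = 2755 cfs.
With Δt = 0.5 h = 1800 s, V = ΣQ_DR · Δt = 2755 × 1800 = 4.96 × 10^6 ft³.

V ≈ 4.96 × 10^6 ft³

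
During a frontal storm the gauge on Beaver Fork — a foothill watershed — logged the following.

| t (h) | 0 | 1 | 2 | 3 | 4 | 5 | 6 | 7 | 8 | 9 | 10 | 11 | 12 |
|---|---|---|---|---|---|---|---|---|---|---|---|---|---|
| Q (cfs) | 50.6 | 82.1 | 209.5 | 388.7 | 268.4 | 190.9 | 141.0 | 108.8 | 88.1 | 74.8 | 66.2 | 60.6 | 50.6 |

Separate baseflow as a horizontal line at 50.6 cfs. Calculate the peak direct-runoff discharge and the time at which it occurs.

Q_p = 338.1 cfs at t = 3 h

Subtracting baseflow gives direct-runoff ordinates: 0.0, 31.5, 158.9, 338.1, 217.8, 140.3, 90.4, 58.2, 37.5, 24.2, 15.6, 10.0, 0.0 cfs.
The maximum is 338.1 cfs, occurring at the reading for t = 3 h.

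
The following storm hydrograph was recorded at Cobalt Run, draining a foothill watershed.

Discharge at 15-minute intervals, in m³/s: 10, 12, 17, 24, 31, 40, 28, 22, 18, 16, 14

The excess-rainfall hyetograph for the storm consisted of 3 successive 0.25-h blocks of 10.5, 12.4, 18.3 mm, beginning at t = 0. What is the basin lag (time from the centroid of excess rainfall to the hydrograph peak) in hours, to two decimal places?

t_L ≈ 0.83 h

Centroid of excess rainfall: t_c = Σ P_i·t̄_i / ΣP_i = 0.4223 h (block centres at 0.125, 0.375, 0.625 h).
Hydrograph peak occurs at t = 1.25 h, so basin lag t_L = 1.25 − 0.4223 = 0.83 h.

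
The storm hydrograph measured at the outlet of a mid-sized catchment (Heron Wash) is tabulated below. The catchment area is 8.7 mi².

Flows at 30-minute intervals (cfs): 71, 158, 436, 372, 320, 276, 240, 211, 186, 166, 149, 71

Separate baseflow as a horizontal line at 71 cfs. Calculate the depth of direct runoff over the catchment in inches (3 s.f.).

d ≈ 0.161 in

Direct runoff: 0.0, 87.0, 365.0, 301.0, 249.0, 205.0, 169.0, 140.0, 115.0, 95.0, 78.0, 0.0 cfs; ΣQ_DR = 1804 cfs.
V = ΣQ_DR · Δt = 1804 × 1800 s = 3.247 × 10^6 ft³.
Over A = 8.7 mi², depth = V / A = 0.161 in.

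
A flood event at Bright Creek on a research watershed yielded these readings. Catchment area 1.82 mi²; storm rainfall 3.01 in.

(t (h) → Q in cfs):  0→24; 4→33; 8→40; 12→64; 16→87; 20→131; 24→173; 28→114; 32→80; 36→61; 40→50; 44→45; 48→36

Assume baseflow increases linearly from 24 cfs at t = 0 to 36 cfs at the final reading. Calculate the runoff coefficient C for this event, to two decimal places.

C ≈ 0.62

ΣQ_DR = 548.0 cfs; V = ΣQ_DR·Δt = 7.891 × 10^6 ft³.
Runoff depth d = V / A = 1.866 in.
C = d / P = 1.866 / 3.01 = 0.62.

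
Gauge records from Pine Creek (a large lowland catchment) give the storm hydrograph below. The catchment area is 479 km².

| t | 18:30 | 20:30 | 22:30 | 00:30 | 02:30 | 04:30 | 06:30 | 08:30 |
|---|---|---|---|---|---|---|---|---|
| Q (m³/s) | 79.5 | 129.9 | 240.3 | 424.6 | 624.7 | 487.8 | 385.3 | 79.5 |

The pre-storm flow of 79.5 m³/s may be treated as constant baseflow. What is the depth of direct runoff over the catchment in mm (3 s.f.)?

d ≈ 27.3 mm

Direct runoff: 0.0, 50.4, 160.8, 345.1, 545.2, 408.3, 305.8, 0.0 m³/s; ΣQ_DR = 1816 m³/s.
V = ΣQ_DR · Δt = 1816 × 7200 s = 1.307 × 10^7 m³.
Over A = 479 km², depth = V / A = 27.3 mm.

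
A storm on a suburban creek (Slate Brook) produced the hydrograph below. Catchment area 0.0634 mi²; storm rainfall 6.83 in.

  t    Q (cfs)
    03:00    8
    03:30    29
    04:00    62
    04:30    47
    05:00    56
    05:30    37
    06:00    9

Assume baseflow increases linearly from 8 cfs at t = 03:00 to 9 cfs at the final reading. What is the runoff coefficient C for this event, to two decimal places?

C ≈ 0.34

ΣQ_DR = 188.5 cfs; V = ΣQ_DR·Δt = 3.393 × 10^5 ft³.
Runoff depth d = V / A = 2.304 in.
C = d / P = 2.304 / 6.83 = 0.34.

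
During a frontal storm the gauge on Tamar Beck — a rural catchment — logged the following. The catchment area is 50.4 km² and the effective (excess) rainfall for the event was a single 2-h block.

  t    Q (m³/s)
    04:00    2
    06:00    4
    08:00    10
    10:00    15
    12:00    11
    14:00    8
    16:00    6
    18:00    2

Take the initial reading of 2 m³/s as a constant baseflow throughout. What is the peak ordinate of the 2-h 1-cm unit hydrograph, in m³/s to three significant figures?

U_p ≈ 21.7 m³/s

Direct runoff: 0.0, 2.0, 8.0, 13.0, 9.0, 6.0, 4.0, 0.0 m³/s; ΣQ_DR = 42.00 m³/s, peak = 13.0 m³/s.
Runoff depth d = ΣQ_DR·Δt / A = 42.00 × 7200 / (50.4 km²) = 6.000 mm.
The 1-cm UH is the DRH scaled by (10 mm)/d, so U_p = 13.0 × 10/6.000 = 21.7 m³/s.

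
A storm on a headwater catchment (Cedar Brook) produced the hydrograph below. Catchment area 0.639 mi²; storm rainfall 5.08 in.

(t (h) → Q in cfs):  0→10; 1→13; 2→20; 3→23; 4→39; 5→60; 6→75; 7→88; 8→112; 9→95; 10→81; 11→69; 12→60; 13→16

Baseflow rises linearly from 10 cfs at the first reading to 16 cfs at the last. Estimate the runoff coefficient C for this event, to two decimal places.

ΣQ_DR = 579.0 cfs; V = ΣQ_DR·Δt = 2.084 × 10^6 ft³.
Runoff depth d = V / A = 1.404 in.
C = d / P = 1.404 / 5.08 = 0.28.

C ≈ 0.28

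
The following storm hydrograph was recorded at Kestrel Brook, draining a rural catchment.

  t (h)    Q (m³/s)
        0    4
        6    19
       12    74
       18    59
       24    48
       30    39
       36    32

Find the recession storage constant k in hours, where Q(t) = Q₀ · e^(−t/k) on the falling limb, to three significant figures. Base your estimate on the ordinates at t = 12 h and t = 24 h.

k ≈ 27.7 h

On the falling limb, Q drops from 74 to 48 m³/s between t = 12 h and t = 24 h (Δt = 12 h).
k = −Δt / ln(Q₂/Q₁) = −12 / ln(48/74) = 27.7 h.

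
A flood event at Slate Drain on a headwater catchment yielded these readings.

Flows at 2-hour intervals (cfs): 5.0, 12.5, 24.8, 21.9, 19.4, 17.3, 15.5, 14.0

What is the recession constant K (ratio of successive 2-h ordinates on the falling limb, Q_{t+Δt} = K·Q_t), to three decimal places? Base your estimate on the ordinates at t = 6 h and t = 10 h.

K ≈ 0.889

Using the recession-limb readings at t = 6 h and t = 10 h: Q falls from 21.9 to 17.3 cfs over 2 intervals.
K = (Q₂/Q₁)^(1/2) = (17.3/21.9)^(1/2) = 0.889.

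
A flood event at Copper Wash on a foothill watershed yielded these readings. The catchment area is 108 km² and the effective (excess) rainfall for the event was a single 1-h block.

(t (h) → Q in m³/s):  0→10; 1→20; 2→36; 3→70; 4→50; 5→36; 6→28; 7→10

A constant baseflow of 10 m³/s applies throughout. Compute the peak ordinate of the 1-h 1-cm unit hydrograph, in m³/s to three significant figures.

U_p ≈ 100 m³/s

Direct runoff: 0.0, 10.0, 26.0, 60.0, 40.0, 26.0, 18.0, 0.0 m³/s; ΣQ_DR = 180.0 m³/s, peak = 60.0 m³/s.
Runoff depth d = ΣQ_DR·Δt / A = 180.0 × 3600 / (108 km²) = 6.000 mm.
The 1-cm UH is the DRH scaled by (10 mm)/d, so U_p = 60.0 × 10/6.000 = 100 m³/s.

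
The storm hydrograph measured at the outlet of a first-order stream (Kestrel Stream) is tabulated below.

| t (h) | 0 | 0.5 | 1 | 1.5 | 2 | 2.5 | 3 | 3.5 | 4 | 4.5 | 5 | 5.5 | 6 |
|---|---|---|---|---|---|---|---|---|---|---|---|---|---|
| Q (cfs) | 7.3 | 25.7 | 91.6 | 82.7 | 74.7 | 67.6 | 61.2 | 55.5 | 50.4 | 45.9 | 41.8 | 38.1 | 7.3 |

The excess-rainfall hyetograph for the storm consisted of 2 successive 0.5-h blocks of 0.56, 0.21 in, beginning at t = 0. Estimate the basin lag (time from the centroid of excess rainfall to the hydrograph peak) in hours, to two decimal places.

t_L ≈ 0.61 h

Centroid of excess rainfall: t_c = Σ P_i·t̄_i / ΣP_i = 0.3864 h (block centres at 0.25, 0.75 h).
Hydrograph peak occurs at t = 1 h, so basin lag t_L = 1 − 0.3864 = 0.61 h.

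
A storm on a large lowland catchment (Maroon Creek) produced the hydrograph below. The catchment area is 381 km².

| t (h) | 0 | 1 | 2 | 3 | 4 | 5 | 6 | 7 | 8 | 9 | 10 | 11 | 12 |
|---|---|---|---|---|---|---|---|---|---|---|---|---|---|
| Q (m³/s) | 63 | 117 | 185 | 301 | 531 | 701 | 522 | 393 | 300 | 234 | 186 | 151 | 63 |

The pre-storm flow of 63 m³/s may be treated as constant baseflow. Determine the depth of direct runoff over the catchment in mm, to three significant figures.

d ≈ 27.7 mm

Direct runoff: 0.0, 54.0, 122.0, 238.0, 468.0, 638.0, 459.0, 330.0, 237.0, 171.0, 123.0, 88.0, 0.0 m³/s; ΣQ_DR = 2928 m³/s.
V = ΣQ_DR · Δt = 2928 × 3600 s = 1.054 × 10^7 m³.
Over A = 381 km², depth = V / A = 27.7 mm.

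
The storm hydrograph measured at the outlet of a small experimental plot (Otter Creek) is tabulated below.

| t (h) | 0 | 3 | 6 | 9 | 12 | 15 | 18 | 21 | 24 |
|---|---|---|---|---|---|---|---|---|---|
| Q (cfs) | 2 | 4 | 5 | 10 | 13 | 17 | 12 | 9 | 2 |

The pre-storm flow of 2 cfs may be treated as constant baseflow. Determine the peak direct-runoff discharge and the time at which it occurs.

Subtracting baseflow gives direct-runoff ordinates: 0.0, 2.0, 3.0, 8.0, 11.0, 15.0, 10.0, 7.0, 0.0 cfs.
The maximum is 15.0 cfs, occurring at the reading for t = 15 h.

Q_p = 15.0 cfs at t = 15 h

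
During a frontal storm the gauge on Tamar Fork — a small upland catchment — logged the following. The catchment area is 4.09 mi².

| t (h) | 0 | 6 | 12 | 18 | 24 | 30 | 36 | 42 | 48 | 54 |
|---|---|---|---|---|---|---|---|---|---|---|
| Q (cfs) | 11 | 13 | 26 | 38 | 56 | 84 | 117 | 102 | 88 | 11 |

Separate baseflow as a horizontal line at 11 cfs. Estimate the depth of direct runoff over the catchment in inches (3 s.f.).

d ≈ 0.991 in

Direct runoff: 0.0, 2.0, 15.0, 27.0, 45.0, 73.0, 106.0, 91.0, 77.0, 0.0 cfs; ΣQ_DR = 436.0 cfs.
V = ΣQ_DR · Δt = 436.0 × 21600 s = 9.418 × 10^6 ft³.
Over A = 4.09 mi², depth = V / A = 0.991 in.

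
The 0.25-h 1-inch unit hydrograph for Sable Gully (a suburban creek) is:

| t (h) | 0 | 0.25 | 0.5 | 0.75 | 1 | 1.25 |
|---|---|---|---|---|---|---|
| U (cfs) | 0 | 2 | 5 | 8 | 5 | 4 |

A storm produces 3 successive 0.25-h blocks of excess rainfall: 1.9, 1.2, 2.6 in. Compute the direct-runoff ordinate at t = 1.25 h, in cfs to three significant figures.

By discrete convolution, Q_j = Σ (P_i / 1 in) · U_{j−i}.
At t = 1.25 h (j=5): Q = (1.9/1)·4 + (1.2/1)·5 + (2.6/1)·8 = 34.4 cfs.

Q ≈ 34.4 cfs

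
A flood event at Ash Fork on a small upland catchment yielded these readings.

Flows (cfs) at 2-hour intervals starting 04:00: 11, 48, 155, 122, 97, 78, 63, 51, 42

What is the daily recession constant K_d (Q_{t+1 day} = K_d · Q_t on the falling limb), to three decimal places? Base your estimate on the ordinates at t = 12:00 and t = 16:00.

Between t = 12:00 and t = 16:00 the flow falls from 97 to 63 cfs over 2×2 h = 4 h.
Per-interval ratio K = (63/97)^(1/2) = 0.8059; K_d = K^(24/2) = 0.075.

K_d ≈ 0.075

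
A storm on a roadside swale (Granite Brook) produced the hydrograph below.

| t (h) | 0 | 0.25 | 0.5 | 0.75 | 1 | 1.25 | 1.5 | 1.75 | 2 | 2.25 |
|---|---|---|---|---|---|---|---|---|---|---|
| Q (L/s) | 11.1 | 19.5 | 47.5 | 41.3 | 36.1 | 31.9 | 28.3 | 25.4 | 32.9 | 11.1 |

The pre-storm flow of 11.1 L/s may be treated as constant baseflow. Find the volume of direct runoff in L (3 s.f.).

V ≈ 1.57 × 10^5 L

Direct-runoff ordinates (Q − Q_b): 0.0, 8.4, 36.4, 30.2, 25.0, 20.8, 17.2, 14.3, 21.8, 0.0 L/s.
ΣQ_DR = 174.1 L/s.
With Δt = 0.25 h = 900 s, V = ΣQ_DR · Δt = 174.1 × 900 = 1.57 × 10^5 L.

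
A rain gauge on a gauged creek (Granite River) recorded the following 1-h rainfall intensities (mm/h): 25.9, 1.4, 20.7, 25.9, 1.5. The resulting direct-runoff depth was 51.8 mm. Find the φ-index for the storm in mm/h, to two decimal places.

φ ≈ 6.90 mm/h

Only the 3 blocks with intensity above φ contribute runoff: 25.9, 20.7, 25.9 mm/h.
Σ(I−φ)·Δt = d  ⇒  (25.9+20.7+25.9 − 3φ)·1 = 51.8
φ = (72.50 − 51.8/1) / 3 = 6.90 mm/h.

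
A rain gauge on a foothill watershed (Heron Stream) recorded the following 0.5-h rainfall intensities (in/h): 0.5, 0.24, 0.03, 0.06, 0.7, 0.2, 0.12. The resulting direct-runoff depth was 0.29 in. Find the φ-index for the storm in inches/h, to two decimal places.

φ ≈ 0.31 in/h

Only the 2 blocks with intensity above φ contribute runoff: 0.5, 0.7 in/h.
Σ(I−φ)·Δt = d  ⇒  (0.5+0.7 − 2φ)·0.5 = 0.29
φ = (1.200 − 0.29/0.5) / 2 = 0.31 in/h.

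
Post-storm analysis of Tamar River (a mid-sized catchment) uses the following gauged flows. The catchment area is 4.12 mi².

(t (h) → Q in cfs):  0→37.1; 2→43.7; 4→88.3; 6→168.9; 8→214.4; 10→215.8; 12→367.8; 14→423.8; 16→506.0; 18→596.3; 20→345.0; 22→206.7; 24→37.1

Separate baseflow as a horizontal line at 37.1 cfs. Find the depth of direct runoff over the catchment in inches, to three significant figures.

Direct runoff: 0.0, 6.6, 51.2, 131.8, 177.3, 178.7, 330.7, 386.7, 468.9, 559.2, 307.9, 169.6, 0.0 cfs; ΣQ_DR = 2769 cfs.
V = ΣQ_DR · Δt = 2769 × 7200 s = 1.993 × 10^7 ft³.
Over A = 4.12 mi², depth = V / A = 2.08 in.

d ≈ 2.08 in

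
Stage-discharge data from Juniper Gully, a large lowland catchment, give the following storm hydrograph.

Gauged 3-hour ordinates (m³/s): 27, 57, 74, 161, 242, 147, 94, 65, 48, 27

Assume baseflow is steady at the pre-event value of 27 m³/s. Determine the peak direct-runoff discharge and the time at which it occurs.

Subtracting baseflow gives direct-runoff ordinates: 0.0, 30.0, 47.0, 134.0, 215.0, 120.0, 67.0, 38.0, 21.0, 0.0 m³/s.
The maximum is 215.0 m³/s, occurring at the reading for t = 12 h.

Q_p = 215.0 m³/s at t = 12 h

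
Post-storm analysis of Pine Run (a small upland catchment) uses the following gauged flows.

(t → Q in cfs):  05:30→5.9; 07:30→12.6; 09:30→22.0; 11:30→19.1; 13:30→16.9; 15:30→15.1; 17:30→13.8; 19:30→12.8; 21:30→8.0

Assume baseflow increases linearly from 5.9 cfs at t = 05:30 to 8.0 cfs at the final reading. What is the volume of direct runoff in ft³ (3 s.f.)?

V ≈ 4.58 × 10^5 ft³

Direct-runoff ordinates (Q − Q_b): 0.00, 6.44, 15.57, 12.41, 9.95, 7.89, 6.33, 5.06, 0.00 cfs.
ΣQ_DR = 63.65 cfs.
With Δt = 2 h = 7200 s, V = ΣQ_DR · Δt = 63.65 × 7200 = 4.58 × 10^5 ft³.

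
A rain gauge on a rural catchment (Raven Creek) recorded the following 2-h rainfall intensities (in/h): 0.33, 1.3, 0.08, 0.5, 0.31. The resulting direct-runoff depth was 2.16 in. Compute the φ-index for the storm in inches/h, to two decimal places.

φ ≈ 0.36 in/h

Only the 2 blocks with intensity above φ contribute runoff: 1.3, 0.5 in/h.
Σ(I−φ)·Δt = d  ⇒  (1.3+0.5 − 2φ)·2 = 2.16
φ = (1.800 − 2.16/2) / 2 = 0.36 in/h.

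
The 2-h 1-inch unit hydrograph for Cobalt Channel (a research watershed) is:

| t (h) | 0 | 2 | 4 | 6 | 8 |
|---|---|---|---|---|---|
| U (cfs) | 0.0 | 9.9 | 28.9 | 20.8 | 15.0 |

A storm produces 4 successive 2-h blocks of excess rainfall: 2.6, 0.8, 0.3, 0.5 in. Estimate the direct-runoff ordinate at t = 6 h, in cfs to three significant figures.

By discrete convolution, Q_j = Σ (P_i / 1 in) · U_{j−i}.
At t = 6 h (j=3): Q = (2.6/1)·20.8 + (0.8/1)·28.9 + (0.3/1)·9.9 + (0.5/1)·0.0 = 80.2 cfs.

Q ≈ 80.2 cfs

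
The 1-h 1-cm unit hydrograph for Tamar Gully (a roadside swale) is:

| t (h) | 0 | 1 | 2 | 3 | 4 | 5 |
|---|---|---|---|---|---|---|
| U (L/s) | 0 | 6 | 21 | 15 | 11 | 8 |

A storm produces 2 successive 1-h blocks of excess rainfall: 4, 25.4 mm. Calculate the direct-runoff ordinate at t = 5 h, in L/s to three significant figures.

Q ≈ 31.1 L/s

By discrete convolution, Q_j = Σ (P_i / 10 mm) · U_{j−i}.
At t = 5 h (j=5): Q = (4/10)·8 + (25.4/10)·11 = 31.1 L/s.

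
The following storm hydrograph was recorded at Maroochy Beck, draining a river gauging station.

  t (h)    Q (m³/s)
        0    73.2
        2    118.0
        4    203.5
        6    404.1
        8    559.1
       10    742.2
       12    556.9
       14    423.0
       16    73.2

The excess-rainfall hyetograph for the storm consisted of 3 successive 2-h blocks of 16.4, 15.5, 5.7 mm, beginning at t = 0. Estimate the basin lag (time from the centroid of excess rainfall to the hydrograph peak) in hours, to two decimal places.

Centroid of excess rainfall: t_c = Σ P_i·t̄_i / ΣP_i = 2.4309 h (block centres at 1, 3, 5 h).
Hydrograph peak occurs at t = 10 h, so basin lag t_L = 10 − 2.4309 = 7.57 h.

t_L ≈ 7.57 h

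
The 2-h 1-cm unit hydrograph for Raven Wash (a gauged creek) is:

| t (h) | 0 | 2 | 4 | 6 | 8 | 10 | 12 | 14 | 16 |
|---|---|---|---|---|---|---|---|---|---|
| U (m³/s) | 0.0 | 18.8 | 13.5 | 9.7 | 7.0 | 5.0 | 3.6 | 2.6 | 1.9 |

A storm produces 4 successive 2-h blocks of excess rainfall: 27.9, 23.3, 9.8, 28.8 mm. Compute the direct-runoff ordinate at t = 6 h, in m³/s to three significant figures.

Q ≈ 76.9 m³/s

By discrete convolution, Q_j = Σ (P_i / 10 mm) · U_{j−i}.
At t = 6 h (j=3): Q = (27.9/10)·9.7 + (23.3/10)·13.5 + (9.8/10)·18.8 + (28.8/10)·0.0 = 76.9 m³/s.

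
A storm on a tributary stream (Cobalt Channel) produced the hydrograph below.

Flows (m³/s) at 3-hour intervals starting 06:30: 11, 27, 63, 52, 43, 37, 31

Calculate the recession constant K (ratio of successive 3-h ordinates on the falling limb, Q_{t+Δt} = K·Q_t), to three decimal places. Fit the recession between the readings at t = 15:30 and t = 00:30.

Using the recession-limb readings at t = 15:30 and t = 00:30: Q falls from 52 to 31 m³/s over 3 intervals.
K = (Q₂/Q₁)^(1/3) = (31/52)^(1/3) = 0.842.

K ≈ 0.842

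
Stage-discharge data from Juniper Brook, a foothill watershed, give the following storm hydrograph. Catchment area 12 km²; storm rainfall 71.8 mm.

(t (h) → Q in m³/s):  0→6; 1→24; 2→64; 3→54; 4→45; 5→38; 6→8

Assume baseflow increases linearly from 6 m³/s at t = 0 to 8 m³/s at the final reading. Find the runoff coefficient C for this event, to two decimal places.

ΣQ_DR = 190.0 m³/s; V = ΣQ_DR·Δt = 6.840 × 10^5 m³.
Runoff depth d = V / A = 57.00 mm.
C = d / P = 57.00 / 71.8 = 0.79.

C ≈ 0.79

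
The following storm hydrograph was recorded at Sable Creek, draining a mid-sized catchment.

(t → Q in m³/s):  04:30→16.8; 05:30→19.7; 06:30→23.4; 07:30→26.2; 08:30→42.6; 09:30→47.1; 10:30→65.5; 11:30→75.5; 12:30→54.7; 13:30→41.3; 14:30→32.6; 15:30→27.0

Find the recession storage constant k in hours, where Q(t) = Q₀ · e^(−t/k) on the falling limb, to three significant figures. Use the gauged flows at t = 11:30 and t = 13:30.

k ≈ 3.32 h

On the falling limb, Q drops from 75.5 to 41.3 m³/s between t = 11:30 and t = 13:30 (Δt = 2 h).
k = −Δt / ln(Q₂/Q₁) = −2 / ln(41.3/75.5) = 3.32 h.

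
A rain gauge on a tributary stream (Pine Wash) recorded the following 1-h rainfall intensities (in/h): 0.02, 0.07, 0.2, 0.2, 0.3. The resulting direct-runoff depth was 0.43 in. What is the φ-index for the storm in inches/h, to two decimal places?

Only the 3 blocks with intensity above φ contribute runoff: 0.2, 0.2, 0.3 in/h.
Σ(I−φ)·Δt = d  ⇒  (0.2+0.2+0.3 − 3φ)·1 = 0.43
φ = (0.7000 − 0.43/1) / 3 = 0.09 in/h.

φ ≈ 0.09 in/h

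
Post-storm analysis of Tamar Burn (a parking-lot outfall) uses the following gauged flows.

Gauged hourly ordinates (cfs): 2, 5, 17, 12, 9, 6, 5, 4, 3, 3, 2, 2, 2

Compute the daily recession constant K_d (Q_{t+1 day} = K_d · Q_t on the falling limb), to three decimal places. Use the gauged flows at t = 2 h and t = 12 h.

Between t = 2 h and t = 12 h the flow falls from 17 to 2 cfs over 10×1 h = 10 h.
Per-interval ratio K = (2/17)^(1/10) = 0.8073; K_d = K^(24/1) = 0.006.

K_d ≈ 0.006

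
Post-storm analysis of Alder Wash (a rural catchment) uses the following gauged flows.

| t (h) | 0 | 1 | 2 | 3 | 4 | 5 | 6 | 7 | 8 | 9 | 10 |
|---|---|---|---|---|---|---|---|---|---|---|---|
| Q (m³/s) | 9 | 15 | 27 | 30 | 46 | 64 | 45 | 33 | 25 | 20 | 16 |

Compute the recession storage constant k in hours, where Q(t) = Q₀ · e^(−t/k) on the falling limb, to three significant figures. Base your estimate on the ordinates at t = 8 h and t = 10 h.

k ≈ 4.48 h

On the falling limb, Q drops from 25 to 16 m³/s between t = 8 h and t = 10 h (Δt = 2 h).
k = −Δt / ln(Q₂/Q₁) = −2 / ln(16/25) = 4.48 h.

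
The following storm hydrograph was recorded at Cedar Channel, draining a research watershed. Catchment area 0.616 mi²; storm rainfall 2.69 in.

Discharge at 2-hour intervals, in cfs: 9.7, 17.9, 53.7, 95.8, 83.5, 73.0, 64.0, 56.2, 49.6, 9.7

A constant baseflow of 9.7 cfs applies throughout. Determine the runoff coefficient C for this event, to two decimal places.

C ≈ 0.78

ΣQ_DR = 416.1 cfs; V = ΣQ_DR·Δt = 2.996 × 10^6 ft³.
Runoff depth d = V / A = 2.093 in.
C = d / P = 2.093 / 2.69 = 0.78.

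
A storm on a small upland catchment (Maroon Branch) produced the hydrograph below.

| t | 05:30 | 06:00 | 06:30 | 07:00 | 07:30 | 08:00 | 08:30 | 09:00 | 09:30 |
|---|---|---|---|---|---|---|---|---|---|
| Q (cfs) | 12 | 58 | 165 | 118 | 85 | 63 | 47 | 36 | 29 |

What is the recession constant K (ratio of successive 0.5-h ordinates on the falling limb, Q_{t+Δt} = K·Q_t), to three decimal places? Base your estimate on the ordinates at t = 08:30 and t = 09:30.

Using the recession-limb readings at t = 08:30 and t = 09:30: Q falls from 47 to 29 cfs over 2 intervals.
K = (Q₂/Q₁)^(1/2) = (29/47)^(1/2) = 0.786.

K ≈ 0.786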